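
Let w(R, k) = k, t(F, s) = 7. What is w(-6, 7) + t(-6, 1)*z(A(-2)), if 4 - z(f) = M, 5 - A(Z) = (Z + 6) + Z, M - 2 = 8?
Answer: -35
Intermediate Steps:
M = 10 (M = 2 + 8 = 10)
A(Z) = -1 - 2*Z (A(Z) = 5 - ((Z + 6) + Z) = 5 - ((6 + Z) + Z) = 5 - (6 + 2*Z) = 5 + (-6 - 2*Z) = -1 - 2*Z)
z(f) = -6 (z(f) = 4 - 1*10 = 4 - 10 = -6)
w(-6, 7) + t(-6, 1)*z(A(-2)) = 7 + 7*(-6) = 7 - 42 = -35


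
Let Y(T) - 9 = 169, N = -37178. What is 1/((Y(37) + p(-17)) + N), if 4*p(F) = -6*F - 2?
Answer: -1/36975 ≈ -2.7045e-5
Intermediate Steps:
p(F) = -1/2 - 3*F/2 (p(F) = (-6*F - 2)/4 = (-2 - 6*F)/4 = -1/2 - 3*F/2)
Y(T) = 178 (Y(T) = 9 + 169 = 178)
1/((Y(37) + p(-17)) + N) = 1/((178 + (-1/2 - 3/2*(-17))) - 37178) = 1/((178 + (-1/2 + 51/2)) - 37178) = 1/((178 + 25) - 37178) = 1/(203 - 37178) = 1/(-36975) = -1/36975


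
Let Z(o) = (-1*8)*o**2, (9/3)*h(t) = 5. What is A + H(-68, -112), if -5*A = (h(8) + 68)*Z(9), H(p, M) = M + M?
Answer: 44024/5 ≈ 8804.8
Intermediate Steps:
h(t) = 5/3 (h(t) = (1/3)*5 = 5/3)
Z(o) = -8*o**2
H(p, M) = 2*M
A = 45144/5 (A = -(5/3 + 68)*(-8*9**2)/5 = -209*(-8*81)/15 = -209*(-648)/15 = -1/5*(-45144) = 45144/5 ≈ 9028.8)
A + H(-68, -112) = 45144/5 + 2*(-112) = 45144/5 - 224 = 44024/5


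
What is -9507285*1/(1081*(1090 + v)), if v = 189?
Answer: -9507285/1382599 ≈ -6.8764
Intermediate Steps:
-9507285*1/(1081*(1090 + v)) = -9507285*1/(1081*(1090 + 189)) = -9507285/(1279*1081) = -9507285/1382599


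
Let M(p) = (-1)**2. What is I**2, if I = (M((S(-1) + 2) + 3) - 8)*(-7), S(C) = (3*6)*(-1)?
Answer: 2401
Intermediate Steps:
S(C) = -18 (S(C) = 18*(-1) = -18)
M(p) = 1
I = 49 (I = (1 - 8)*(-7) = -7*(-7) = 49)
I**2 = 49**2 = 2401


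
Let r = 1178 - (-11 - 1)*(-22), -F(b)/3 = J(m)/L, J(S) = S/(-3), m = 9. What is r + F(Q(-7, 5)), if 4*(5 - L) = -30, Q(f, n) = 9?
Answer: 22868/25 ≈ 914.72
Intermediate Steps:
L = 25/2 (L = 5 - ¼*(-30) = 5 + 15/2 = 25/2 ≈ 12.500)
J(S) = -S/3 (J(S) = S*(-⅓) = -S/3)
F(b) = 18/25 (F(b) = -3*(-⅓*9)/25/2 = -(-9)*2/25 = -3*(-6/25) = 18/25)
r = 914 (r = 1178 - (-12)*(-22) = 1178 - 1*264 = 1178 - 264 = 914)
r + F(Q(-7, 5)) = 914 + 18/25 = 22868/25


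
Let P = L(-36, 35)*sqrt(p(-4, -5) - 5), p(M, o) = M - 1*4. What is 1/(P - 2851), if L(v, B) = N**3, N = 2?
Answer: -2851/8129033 - 8*I*sqrt(13)/8129033 ≈ -0.00035072 - 3.5483e-6*I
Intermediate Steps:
p(M, o) = -4 + M (p(M, o) = M - 4 = -4 + M)
L(v, B) = 8 (L(v, B) = 2**3 = 8)
P = 8*I*sqrt(13) (P = 8*sqrt((-4 - 4) - 5) = 8*sqrt(-8 - 5) = 8*sqrt(-13) = 8*(I*sqrt(13)) = 8*I*sqrt(13) ≈ 28.844*I)
1/(P - 2851) = 1/(8*I*sqrt(13) - 2851) = 1/(-2851 + 8*I*sqrt(13))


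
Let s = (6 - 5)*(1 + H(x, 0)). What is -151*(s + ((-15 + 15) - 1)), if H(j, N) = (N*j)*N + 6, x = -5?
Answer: -906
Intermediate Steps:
H(j, N) = 6 + j*N**2 (H(j, N) = j*N**2 + 6 = 6 + j*N**2)
s = 7 (s = (6 - 5)*(1 + (6 - 5*0**2)) = 1*(1 + (6 - 5*0)) = 1*(1 + (6 + 0)) = 1*(1 + 6) = 1*7 = 7)
-151*(s + ((-15 + 15) - 1)) = -151*(7 + ((-15 + 15) - 1)) = -151*(7 + (0 - 1)) = -151*(7 - 1) = -151*6 = -906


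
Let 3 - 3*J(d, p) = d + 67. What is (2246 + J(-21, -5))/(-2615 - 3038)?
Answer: -6695/16959 ≈ -0.39478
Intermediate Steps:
J(d, p) = -64/3 - d/3 (J(d, p) = 1 - (d + 67)/3 = 1 - (67 + d)/3 = 1 + (-67/3 - d/3) = -64/3 - d/3)
(2246 + J(-21, -5))/(-2615 - 3038) = (2246 + (-64/3 - 1/3*(-21)))/(-2615 - 3038) = (2246 + (-64/3 + 7))/(-5653) = (2246 - 43/3)*(-1/5653) = (6695/3)*(-1/5653) = -6695/16959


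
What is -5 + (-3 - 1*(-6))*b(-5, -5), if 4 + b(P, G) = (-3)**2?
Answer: 10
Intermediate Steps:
b(P, G) = 5 (b(P, G) = -4 + (-3)**2 = -4 + 9 = 5)
-5 + (-3 - 1*(-6))*b(-5, -5) = -5 + (-3 - 1*(-6))*5 = -5 + (-3 + 6)*5 = -5 + 3*5 = -5 + 15 = 10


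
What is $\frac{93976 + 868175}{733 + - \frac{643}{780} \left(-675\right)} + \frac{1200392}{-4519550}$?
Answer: $\frac{113020484611304}{151520173525} \approx 745.91$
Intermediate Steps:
$\frac{93976 + 868175}{733 + - \frac{643}{780} \left(-675\right)} + \frac{1200392}{-4519550} = \frac{962151}{733 + \left(-643\right) \frac{1}{780} \left(-675\right)} + 1200392 \left(- \frac{1}{4519550}\right) = \frac{962151}{733 - - \frac{28935}{52}} - \frac{600196}{2259775} = \frac{962151}{733 + \frac{28935}{52}} - \frac{600196}{2259775} = \frac{962151}{\frac{67051}{52}} - \frac{600196}{2259775} = 962151 \cdot \frac{52}{67051} - \frac{600196}{2259775} = \frac{50031852}{67051} - \frac{600196}{2259775} = \frac{113020484611304}{151520173525}$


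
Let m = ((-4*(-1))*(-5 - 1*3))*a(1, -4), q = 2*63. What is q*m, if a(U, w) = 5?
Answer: -20160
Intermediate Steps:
q = 126
m = -160 (m = ((-4*(-1))*(-5 - 1*3))*5 = (4*(-5 - 3))*5 = (4*(-8))*5 = -32*5 = -160)
q*m = 126*(-160) = -20160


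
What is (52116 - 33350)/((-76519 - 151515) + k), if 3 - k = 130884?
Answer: -18766/358915 ≈ -0.052285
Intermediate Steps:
k = -130881 (k = 3 - 1*130884 = 3 - 130884 = -130881)
(52116 - 33350)/((-76519 - 151515) + k) = (52116 - 33350)/((-76519 - 151515) - 130881) = 18766/(-228034 - 130881) = 18766/(-358915) = 18766*(-1/358915) = -18766/358915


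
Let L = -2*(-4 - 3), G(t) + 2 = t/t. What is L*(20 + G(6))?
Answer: 266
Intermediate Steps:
G(t) = -1 (G(t) = -2 + t/t = -2 + 1 = -1)
L = 14 (L = -2*(-7) = 14)
L*(20 + G(6)) = 14*(20 - 1) = 14*19 = 266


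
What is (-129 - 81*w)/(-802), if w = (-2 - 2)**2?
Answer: 1425/802 ≈ 1.7768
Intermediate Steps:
w = 16 (w = (-4)**2 = 16)
(-129 - 81*w)/(-802) = (-129 - 81*16)/(-802) = (-129 - 1296)*(-1/802) = -1425*(-1/802) = 1425/802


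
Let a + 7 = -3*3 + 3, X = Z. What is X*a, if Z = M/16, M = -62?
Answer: 403/8 ≈ 50.375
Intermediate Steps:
Z = -31/8 (Z = -62/16 = -62*1/16 = -31/8 ≈ -3.8750)
X = -31/8 ≈ -3.8750
a = -13 (a = -7 + (-3*3 + 3) = -7 + (-9 + 3) = -7 - 6 = -13)
X*a = -31/8*(-13) = 403/8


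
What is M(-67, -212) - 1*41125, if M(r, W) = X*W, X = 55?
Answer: -52785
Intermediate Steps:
M(r, W) = 55*W
M(-67, -212) - 1*41125 = 55*(-212) - 1*41125 = -11660 - 41125 = -52785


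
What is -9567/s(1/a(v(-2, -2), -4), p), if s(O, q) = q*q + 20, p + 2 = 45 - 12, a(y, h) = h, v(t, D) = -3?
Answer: -1063/109 ≈ -9.7523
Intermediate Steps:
p = 31 (p = -2 + (45 - 12) = -2 + 33 = 31)
s(O, q) = 20 + q² (s(O, q) = q² + 20 = 20 + q²)
-9567/s(1/a(v(-2, -2), -4), p) = -9567/(20 + 31²) = -9567/(20 + 961) = -9567/981 = -9567*1/981 = -1063/109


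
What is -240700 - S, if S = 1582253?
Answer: -1822953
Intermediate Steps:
-240700 - S = -240700 - 1*1582253 = -240700 - 1582253 = -1822953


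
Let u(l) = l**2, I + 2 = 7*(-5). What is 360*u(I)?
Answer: 492840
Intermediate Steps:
I = -37 (I = -2 + 7*(-5) = -2 - 35 = -37)
360*u(I) = 360*(-37)**2 = 360*1369 = 492840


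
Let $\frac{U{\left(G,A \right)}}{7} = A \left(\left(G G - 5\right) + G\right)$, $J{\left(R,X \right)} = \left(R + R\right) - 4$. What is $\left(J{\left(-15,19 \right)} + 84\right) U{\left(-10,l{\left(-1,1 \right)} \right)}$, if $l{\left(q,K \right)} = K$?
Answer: $29750$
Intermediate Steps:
$J{\left(R,X \right)} = -4 + 2 R$ ($J{\left(R,X \right)} = 2 R - 4 = -4 + 2 R$)
$U{\left(G,A \right)} = 7 A \left(-5 + G + G^{2}\right)$ ($U{\left(G,A \right)} = 7 A \left(\left(G G - 5\right) + G\right) = 7 A \left(\left(G^{2} - 5\right) + G\right) = 7 A \left(\left(-5 + G^{2}\right) + G\right) = 7 A \left(-5 + G + G^{2}\right)$)
$\left(J{\left(-15,19 \right)} + 84\right) U{\left(-10,l{\left(-1,1 \right)} \right)} = \left(\left(-4 + 2 \left(-15\right)\right) + 84\right) 7 \cdot 1 \left(-5 - 10 + \left(-10\right)^{2}\right) = \left(\left(-4 - 30\right) + 84\right) 7 \cdot 1 \left(-5 - 10 + 100\right) = \left(-34 + 84\right) 7 \cdot 1 \cdot 85 = 50 \cdot 595 = 29750$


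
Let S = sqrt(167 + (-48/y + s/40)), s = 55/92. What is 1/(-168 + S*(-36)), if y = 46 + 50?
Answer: 2576/2876217 - sqrt(5637530)/958739 ≈ -0.0015809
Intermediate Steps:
s = 55/92 (s = 55*(1/92) = 55/92 ≈ 0.59783)
y = 96
S = sqrt(5637530)/184 (S = sqrt(167 + (-48/96 + (55/92)/40)) = sqrt(167 + (-48*1/96 + (55/92)*(1/40))) = sqrt(167 + (-1/2 + 11/736)) = sqrt(167 - 357/736) = sqrt(122555/736) = sqrt(5637530)/184 ≈ 12.904)
1/(-168 + S*(-36)) = 1/(-168 + (sqrt(5637530)/184)*(-36)) = 1/(-168 - 9*sqrt(5637530)/46)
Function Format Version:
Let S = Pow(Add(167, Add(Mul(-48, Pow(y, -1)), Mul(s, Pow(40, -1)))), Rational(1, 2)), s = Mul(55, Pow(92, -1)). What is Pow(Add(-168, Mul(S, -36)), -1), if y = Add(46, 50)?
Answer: Add(Rational(2576, 2876217), Mul(Rational(-1, 958739), Pow(5637530, Rational(1, 2)))) ≈ -0.0015809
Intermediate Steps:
s = Rational(55, 92) (s = Mul(55, Rational(1, 92)) = Rational(55, 92) ≈ 0.59783)
y = 96
S = Mul(Rational(1, 184), Pow(5637530, Rational(1, 2))) (S = Pow(Add(167, Add(Mul(-48, Pow(96, -1)), Mul(Rational(55, 92), Pow(40, -1)))), Rational(1, 2)) = Pow(Add(167, Add(Mul(-48, Rational(1, 96)), Mul(Rational(55, 92), Rational(1, 40)))), Rational(1, 2)) = Pow(Add(167, Add(Rational(-1, 2), Rational(11, 736))), Rational(1, 2)) = Pow(Add(167, Rational(-357, 736)), Rational(1, 2)) = Pow(Rational(122555, 736), Rational(1, 2)) = Mul(Rational(1, 184), Pow(5637530, Rational(1, 2))) ≈ 12.904)
Pow(Add(-168, Mul(S, -36)), -1) = Pow(Add(-168, Mul(Mul(Rational(1, 184), Pow(5637530, Rational(1, 2))), -36)), -1) = Pow(Add(-168, Mul(Rational(-9, 46), Pow(5637530, Rational(1, 2)))), -1)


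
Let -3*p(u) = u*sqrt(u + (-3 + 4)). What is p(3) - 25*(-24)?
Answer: 598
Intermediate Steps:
p(u) = -u*sqrt(1 + u)/3 (p(u) = -u*sqrt(u + (-3 + 4))/3 = -u*sqrt(u + 1)/3 = -u*sqrt(1 + u)/3)
p(3) - 25*(-24) = -1/3*3*sqrt(1 + 3) - 25*(-24) = -1/3*3*sqrt(4) + 600 = -1/3*3*2 + 600 = -2 + 600 = 598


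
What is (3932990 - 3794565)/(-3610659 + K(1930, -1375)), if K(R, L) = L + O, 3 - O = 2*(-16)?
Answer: -138425/3611999 ≈ -0.038324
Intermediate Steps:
O = 35 (O = 3 - 2*(-16) = 3 - 1*(-32) = 3 + 32 = 35)
K(R, L) = 35 + L (K(R, L) = L + 35 = 35 + L)
(3932990 - 3794565)/(-3610659 + K(1930, -1375)) = (3932990 - 3794565)/(-3610659 + (35 - 1375)) = 138425/(-3610659 - 1340) = 138425/(-3611999) = 138425*(-1/3611999) = -138425/3611999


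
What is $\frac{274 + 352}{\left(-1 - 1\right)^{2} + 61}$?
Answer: $\frac{626}{65} \approx 9.6308$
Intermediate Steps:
$\frac{274 + 352}{\left(-1 - 1\right)^{2} + 61} = \frac{626}{\left(-2\right)^{2} + 61} = \frac{626}{4 + 61} = \frac{626}{65}$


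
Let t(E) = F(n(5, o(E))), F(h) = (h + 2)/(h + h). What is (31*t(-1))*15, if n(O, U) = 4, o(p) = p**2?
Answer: 1395/4 ≈ 348.75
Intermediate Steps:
F(h) = (2 + h)/(2*h) (F(h) = (2 + h)/((2*h)) = (2 + h)*(1/(2*h)) = (2 + h)/(2*h))
t(E) = 3/4 (t(E) = (1/2)*(2 + 4)/4 = (1/2)*(1/4)*6 = 3/4)
(31*t(-1))*15 = (31*(3/4))*15 = (93/4)*15 = 1395/4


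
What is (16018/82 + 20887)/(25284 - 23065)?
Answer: 864376/90979 ≈ 9.5008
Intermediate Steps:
(16018/82 + 20887)/(25284 - 23065) = (16018*(1/82) + 20887)/2219 = (8009/41 + 20887)*(1/2219) = (864376/41)*(1/2219) = 864376/90979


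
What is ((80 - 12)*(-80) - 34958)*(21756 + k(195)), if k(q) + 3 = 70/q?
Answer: -11424298546/13 ≈ -8.7879e+8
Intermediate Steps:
k(q) = -3 + 70/q
((80 - 12)*(-80) - 34958)*(21756 + k(195)) = ((80 - 12)*(-80) - 34958)*(21756 + (-3 + 70/195)) = (68*(-80) - 34958)*(21756 + (-3 + 70*(1/195))) = (-5440 - 34958)*(21756 + (-3 + 14/39)) = -40398*(21756 - 103/39) = -40398*848381/39 = -11424298546/13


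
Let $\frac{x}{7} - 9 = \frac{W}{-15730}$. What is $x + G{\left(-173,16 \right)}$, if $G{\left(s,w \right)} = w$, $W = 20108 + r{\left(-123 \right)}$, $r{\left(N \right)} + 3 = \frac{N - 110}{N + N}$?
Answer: $\frac{271074379}{3869580} \approx 70.053$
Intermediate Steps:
$r{\left(N \right)} = -3 + \frac{-110 + N}{2 N}$ ($r{\left(N \right)} = -3 + \frac{N - 110}{N + N} = -3 + \frac{-110 + N}{2 N}$)
$W = \frac{4946063}{246}$ ($W = 20108 - \left(\frac{5}{2} + \frac{55}{-123}\right) = 20108 - \frac{505}{246} = \frac{4946063}{246} \approx 20106.0$)
$x = \frac{209161099}{3869580}$ ($x = 63 + 7 \frac{4946063}{246 \left(-15730\right)} = 63 + 7 \cdot \frac{4946063}{246} \left(- \frac{1}{15730}\right) = 63 + 7 \left(- \frac{4946063}{3869580}\right) = 63 - \frac{34622441}{3869580} = \frac{209161099}{3869580} \approx 54.053$)
$x + G{\left(-173,16 \right)} = \frac{209161099}{3869580} + 16 = \frac{271074379}{3869580}$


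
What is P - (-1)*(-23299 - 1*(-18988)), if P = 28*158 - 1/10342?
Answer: 1168645/10342 ≈ 113.00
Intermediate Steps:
P = 45753007/10342 (P = 4424 - 1*1/10342 = 4424 - 1/10342 = 45753007/10342 ≈ 4424.0)
P - (-1)*(-23299 - 1*(-18988)) = 45753007/10342 - (-1)*(-23299 - 1*(-18988)) = 45753007/10342 - (-1)*(-23299 + 18988) = 45753007/10342 - (-1)*(-4311) = 45753007/10342 - 1*4311 = 45753007/10342 - 4311 = 1168645/10342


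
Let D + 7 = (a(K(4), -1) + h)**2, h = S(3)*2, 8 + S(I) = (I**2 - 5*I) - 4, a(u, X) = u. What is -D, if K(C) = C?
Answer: -1017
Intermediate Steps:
S(I) = -12 + I**2 - 5*I (S(I) = -8 + ((I**2 - 5*I) - 4) = -8 + (-4 + I**2 - 5*I) = -12 + I**2 - 5*I)
h = -36 (h = (-12 + 3**2 - 5*3)*2 = (-12 + 9 - 15)*2 = -18*2 = -36)
D = 1017 (D = -7 + (4 - 36)**2 = -7 + (-32)**2 = -7 + 1024 = 1017)
-D = -1*1017 = -1017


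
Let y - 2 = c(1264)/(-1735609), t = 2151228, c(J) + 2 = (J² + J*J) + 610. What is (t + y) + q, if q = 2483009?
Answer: 8043223720551/1735609 ≈ 4.6342e+6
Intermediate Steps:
c(J) = 608 + 2*J² (c(J) = -2 + ((J² + J*J) + 610) = -2 + ((J² + J²) + 610) = -2 + (2*J² + 610) = -2 + (610 + 2*J²) = 608 + 2*J²)
y = 275218/1735609 (y = 2 + (608 + 2*1264²)/(-1735609) = 2 + (608 + 2*1597696)*(-1/1735609) = 2 + (608 + 3195392)*(-1/1735609) = 2 + 3196000*(-1/1735609) = 2 - 3196000/1735609 = 275218/1735609 ≈ 0.15857)
(t + y) + q = (2151228 + 275218/1735609) + 2483009 = 3733690953070/1735609 + 2483009 = 8043223720551/1735609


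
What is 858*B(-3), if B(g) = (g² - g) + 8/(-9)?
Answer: 28600/3 ≈ 9533.3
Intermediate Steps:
B(g) = -8/9 + g² - g (B(g) = (g² - g) + 8*(-⅑) = (g² - g) - 8/9 = -8/9 + g² - g)
858*B(-3) = 858*(-8/9 + (-3)² - 1*(-3)) = 858*(-8/9 + 9 + 3) = 858*(100/9) = 28600/3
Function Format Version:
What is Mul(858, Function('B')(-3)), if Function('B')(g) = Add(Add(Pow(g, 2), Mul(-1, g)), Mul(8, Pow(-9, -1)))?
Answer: Rational(28600, 3) ≈ 9533.3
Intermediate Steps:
Function('B')(g) = Add(Rational(-8, 9), Pow(g, 2), Mul(-1, g)) (Function('B')(g) = Add(Add(Pow(g, 2), Mul(-1, g)), Mul(8, Rational(-1, 9))) = Add(Add(Pow(g, 2), Mul(-1, g)), Rational(-8, 9)) = Add(Rational(-8, 9), Pow(g, 2), Mul(-1, g)))
Mul(858, Function('B')(-3)) = Mul(858, Add(Rational(-8, 9), Pow(-3, 2), Mul(-1, -3))) = Mul(858, Add(Rational(-8, 9), 9, 3)) = Mul(858, Rational(100, 9)) = Rational(28600, 3)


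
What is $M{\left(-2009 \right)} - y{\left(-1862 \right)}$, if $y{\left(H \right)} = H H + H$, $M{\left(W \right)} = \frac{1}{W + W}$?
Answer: $- \frac{13923101277}{4018} \approx -3.4652 \cdot 10^{6}$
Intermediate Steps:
$M{\left(W \right)} = \frac{1}{2 W}$
$y{\left(H \right)} = H + H^{2}$ ($y{\left(H \right)} = H^{2} + H = H + H^{2}$)
$M{\left(-2009 \right)} - y{\left(-1862 \right)} = \frac{1}{2 \left(-2009\right)} - - 1862 \left(1 - 1862\right) = \frac{1}{2} \left(- \frac{1}{2009}\right) - \left(-1862\right) \left(-1861\right) = - \frac{1}{4018} - 3465182 = - \frac{13923101277}{4018}$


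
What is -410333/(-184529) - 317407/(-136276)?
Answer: 114489336211/25146874004 ≈ 4.5528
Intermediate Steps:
-410333/(-184529) - 317407/(-136276) = -410333*(-1/184529) - 317407*(-1/136276) = 410333/184529 + 317407/136276 = 114489336211/25146874004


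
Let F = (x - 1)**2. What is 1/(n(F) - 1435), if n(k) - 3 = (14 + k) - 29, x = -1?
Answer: -1/1443 ≈ -0.00069300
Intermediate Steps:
F = 4 (F = (-1 - 1)**2 = (-2)**2 = 4)
n(k) = -12 + k (n(k) = 3 + ((14 + k) - 29) = 3 + (-15 + k) = -12 + k)
1/(n(F) - 1435) = 1/((-12 + 4) - 1435) = 1/(-8 - 1435) = 1/(-1443) = -1/1443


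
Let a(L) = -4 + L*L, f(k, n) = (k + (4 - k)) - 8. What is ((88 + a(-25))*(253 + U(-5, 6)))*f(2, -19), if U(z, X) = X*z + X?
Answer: -649444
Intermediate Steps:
U(z, X) = X + X*z
f(k, n) = -4 (f(k, n) = 4 - 8 = -4)
a(L) = -4 + L²
((88 + a(-25))*(253 + U(-5, 6)))*f(2, -19) = ((88 + (-4 + (-25)²))*(253 + 6*(1 - 5)))*(-4) = ((88 + (-4 + 625))*(253 + 6*(-4)))*(-4) = ((88 + 621)*(253 - 24))*(-4) = (709*229)*(-4) = 162361*(-4) = -649444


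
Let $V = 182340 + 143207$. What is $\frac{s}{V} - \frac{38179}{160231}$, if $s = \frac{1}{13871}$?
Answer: $- \frac{172403476021992}{723549107942947} \approx -0.23827$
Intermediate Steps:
$s = \frac{1}{13871} \approx 7.2093 \cdot 10^{-5}$
$V = 325547$
$\frac{s}{V} - \frac{38179}{160231} = \frac{1}{13871 \cdot 325547} - \frac{38179}{160231} = \frac{1}{13871} \cdot \frac{1}{325547} - \frac{38179}{160231} = \frac{1}{4515662437} - \frac{38179}{160231} = - \frac{172403476021992}{723549107942947}$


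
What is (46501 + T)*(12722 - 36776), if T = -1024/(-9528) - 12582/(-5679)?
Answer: -280214858484526/250507 ≈ -1.1186e+9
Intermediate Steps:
T = 1745786/751521 (T = -1024*(-1/9528) - 12582*(-1/5679) = 128/1191 + 1398/631 = 1745786/751521 ≈ 2.3230)
(46501 + T)*(12722 - 36776) = (46501 + 1745786/751521)*(12722 - 36776) = (34948223807/751521)*(-24054) = -280214858484526/250507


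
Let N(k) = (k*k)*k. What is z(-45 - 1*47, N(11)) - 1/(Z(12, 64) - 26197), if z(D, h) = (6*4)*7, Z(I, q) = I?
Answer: 4399081/26185 ≈ 168.00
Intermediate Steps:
N(k) = k³ (N(k) = k²*k = k³)
z(D, h) = 168 (z(D, h) = 24*7 = 168)
z(-45 - 1*47, N(11)) - 1/(Z(12, 64) - 26197) = 168 - 1/(12 - 26197) = 168 - 1/(-26185) = 168 - 1*(-1/26185) = 168 + 1/26185 = 4399081/26185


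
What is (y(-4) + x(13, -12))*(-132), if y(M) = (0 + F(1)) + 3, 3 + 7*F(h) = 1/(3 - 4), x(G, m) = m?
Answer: 8844/7 ≈ 1263.4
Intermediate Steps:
F(h) = -4/7 (F(h) = -3/7 + 1/(7*(3 - 4)) = -3/7 + (⅐)/(-1) = -3/7 + (⅐)*(-1) = -3/7 - ⅐ = -4/7)
y(M) = 17/7 (y(M) = (0 - 4/7) + 3 = -4/7 + 3 = 17/7)
(y(-4) + x(13, -12))*(-132) = (17/7 - 12)*(-132) = -67/7*(-132) = 8844/7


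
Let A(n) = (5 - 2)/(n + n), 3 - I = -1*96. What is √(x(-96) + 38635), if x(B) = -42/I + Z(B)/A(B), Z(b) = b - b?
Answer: √42073053/33 ≈ 196.56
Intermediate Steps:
I = 99 (I = 3 - (-1)*96 = 3 - 1*(-96) = 3 + 96 = 99)
A(n) = 3/(2*n) (A(n) = 3/((2*n)) = 3*(1/(2*n)) = 3/(2*n))
Z(b) = 0
x(B) = -14/33 (x(B) = -42/99 + 0/((3/(2*B))) = -42*1/99 + 0*(2*B/3) = -14/33 + 0 = -14/33)
√(x(-96) + 38635) = √(-14/33 + 38635) = √(1274941/33) = √42073053/33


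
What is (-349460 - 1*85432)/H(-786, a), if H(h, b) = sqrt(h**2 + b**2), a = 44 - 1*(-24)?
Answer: -217446*sqrt(155605)/155605 ≈ -551.24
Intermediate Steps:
a = 68 (a = 44 + 24 = 68)
H(h, b) = sqrt(b**2 + h**2)
(-349460 - 1*85432)/H(-786, a) = (-349460 - 1*85432)/(sqrt(68**2 + (-786)**2)) = (-349460 - 85432)/(sqrt(4624 + 617796)) = -434892*sqrt(155605)/311210 = -217446*sqrt(155605)/155605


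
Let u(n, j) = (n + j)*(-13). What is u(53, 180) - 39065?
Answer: -42094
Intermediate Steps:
u(n, j) = -13*j - 13*n (u(n, j) = (j + n)*(-13) = -13*j - 13*n)
u(53, 180) - 39065 = (-13*180 - 13*53) - 39065 = (-2340 - 689) - 39065 = -3029 - 39065 = -42094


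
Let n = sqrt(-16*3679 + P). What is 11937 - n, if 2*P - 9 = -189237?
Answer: 11937 - I*sqrt(153478) ≈ 11937.0 - 391.76*I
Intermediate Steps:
P = -94614 (P = 9/2 + (1/2)*(-189237) = 9/2 - 189237/2 = -94614)
n = I*sqrt(153478) (n = sqrt(-16*3679 - 94614) = sqrt(-58864 - 94614) = sqrt(-153478) = I*sqrt(153478) ≈ 391.76*I)
11937 - n = 11937 - I*sqrt(153478)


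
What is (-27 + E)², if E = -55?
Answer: 6724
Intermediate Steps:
(-27 + E)² = (-27 - 55)² = (-82)² = 6724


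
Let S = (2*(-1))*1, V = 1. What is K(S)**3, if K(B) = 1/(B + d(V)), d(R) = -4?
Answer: -1/216 ≈ -0.0046296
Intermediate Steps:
S = -2 (S = -2*1 = -2)
K(B) = 1/(-4 + B) (K(B) = 1/(B - 4) = 1/(-4 + B))
K(S)**3 = (1/(-4 - 2))**3 = (1/(-6))**3 = (-1/6)**3 = -1/216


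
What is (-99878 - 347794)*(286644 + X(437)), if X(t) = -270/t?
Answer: -2438122107312/19 ≈ -1.2832e+11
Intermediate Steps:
(-99878 - 347794)*(286644 + X(437)) = (-99878 - 347794)*(286644 - 270/437) = -447672*(286644 - 270*1/437) = -447672*(286644 - 270/437) = -447672*125263158/437 = -2438122107312/19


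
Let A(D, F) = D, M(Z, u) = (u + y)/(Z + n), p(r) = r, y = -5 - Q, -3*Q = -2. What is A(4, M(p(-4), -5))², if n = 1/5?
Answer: 16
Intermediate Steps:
Q = ⅔ (Q = -⅓*(-2) = ⅔ ≈ 0.66667)
y = -17/3 (y = -5 - 1*⅔ = -5 - ⅔ = -17/3 ≈ -5.6667)
n = ⅕ ≈ 0.20000
M(Z, u) = (-17/3 + u)/(⅕ + Z) (M(Z, u) = (u - 17/3)/(Z + ⅕) = (-17/3 + u)/(⅕ + Z))
A(4, M(p(-4), -5))² = 4² = 16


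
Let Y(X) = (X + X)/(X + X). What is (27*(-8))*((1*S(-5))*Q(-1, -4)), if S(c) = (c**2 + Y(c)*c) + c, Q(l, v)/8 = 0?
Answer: 0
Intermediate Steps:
Y(X) = 1 (Y(X) = (2*X)/((2*X)) = (2*X)*(1/(2*X)) = 1)
Q(l, v) = 0 (Q(l, v) = 8*0 = 0)
S(c) = c**2 + 2*c (S(c) = (c**2 + 1*c) + c = (c**2 + c) + c = (c + c**2) + c = c**2 + 2*c)
(27*(-8))*((1*S(-5))*Q(-1, -4)) = (27*(-8))*((1*(-5*(2 - 5)))*0) = -216*1*(-5*(-3))*0 = -216*1*15*0 = -3240*0 = -216*0 = 0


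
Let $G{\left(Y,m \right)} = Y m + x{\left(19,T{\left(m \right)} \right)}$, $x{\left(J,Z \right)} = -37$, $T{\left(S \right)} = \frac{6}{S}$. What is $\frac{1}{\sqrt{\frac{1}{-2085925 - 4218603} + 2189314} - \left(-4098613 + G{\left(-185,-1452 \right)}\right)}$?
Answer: $\frac{24146531375840}{92481925762817061409} - \frac{12 \sqrt{604297389172256567}}{92481925762817061409} \approx 2.6099 \cdot 10^{-7}$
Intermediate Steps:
$G{\left(Y,m \right)} = -37 + Y m$ ($G{\left(Y,m \right)} = Y m - 37 = -37 + Y m$)
$\frac{1}{\sqrt{\frac{1}{-2085925 - 4218603} + 2189314} - \left(-4098613 + G{\left(-185,-1452 \right)}\right)} = \frac{1}{\sqrt{\frac{1}{-2085925 - 4218603} + 2189314} + \left(4098613 - \left(-37 - -268620\right)\right)} = \frac{1}{\sqrt{\frac{1}{-6304528} + 2189314} + \left(4098613 - \left(-37 + 268620\right)\right)} = \frac{1}{\sqrt{- \frac{1}{6304528} + 2189314} + \left(4098613 - 268583\right)} = \frac{1}{\sqrt{\frac{13802591413791}{6304528}} + \left(4098613 - 268583\right)} = \frac{1}{\frac{3 \sqrt{604297389172256567}}{1576132} + 3830030} = \frac{1}{3830030 + \frac{3 \sqrt{604297389172256567}}{1576132}}$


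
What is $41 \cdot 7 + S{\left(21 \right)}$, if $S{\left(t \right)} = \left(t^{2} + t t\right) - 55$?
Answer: $1114$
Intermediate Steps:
$S{\left(t \right)} = -55 + 2 t^{2}$ ($S{\left(t \right)} = \left(t^{2} + t^{2}\right) - 55 = 2 t^{2} - 55 = -55 + 2 t^{2}$)
$41 \cdot 7 + S{\left(21 \right)} = 41 \cdot 7 - \left(55 - 2 \cdot 21^{2}\right) = 287 + \left(-55 + 2 \cdot 441\right) = 287 + \left(-55 + 882\right) = 287 + 827 = 1114$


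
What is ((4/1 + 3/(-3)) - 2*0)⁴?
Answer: 81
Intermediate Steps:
((4/1 + 3/(-3)) - 2*0)⁴ = ((4*1 + 3*(-⅓)) + 0)⁴ = ((4 - 1) + 0)⁴ = (3 + 0)⁴ = 3⁴ = 81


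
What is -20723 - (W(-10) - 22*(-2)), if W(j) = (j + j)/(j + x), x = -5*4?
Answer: -62303/3 ≈ -20768.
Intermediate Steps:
x = -20
W(j) = 2*j/(-20 + j) (W(j) = (j + j)/(j - 20) = (2*j)/(-20 + j) = 2*j/(-20 + j))
-20723 - (W(-10) - 22*(-2)) = -20723 - (2*(-10)/(-20 - 10) - 22*(-2)) = -20723 - (2*(-10)/(-30) + 44) = -20723 - (2*(-10)*(-1/30) + 44) = -20723 - (⅔ + 44) = -20723 - 1*134/3 = -20723 - 134/3 = -62303/3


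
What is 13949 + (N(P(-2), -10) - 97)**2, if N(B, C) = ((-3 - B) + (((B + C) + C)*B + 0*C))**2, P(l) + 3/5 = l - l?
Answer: 5450721501/390625 ≈ 13954.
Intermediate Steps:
P(l) = -3/5 (P(l) = -3/5 + (l - l) = -3/5 + 0 = -3/5)
N(B, C) = (-3 - B + B*(B + 2*C))**2 (N(B, C) = ((-3 - B) + ((B + 2*C)*B + 0))**2 = ((-3 - B) + (B*(B + 2*C) + 0))**2 = ((-3 - B) + B*(B + 2*C))**2 = (-3 - B + B*(B + 2*C))**2)
13949 + (N(P(-2), -10) - 97)**2 = 13949 + ((-3 + (-3/5)**2 - 1*(-3/5) + 2*(-3/5)*(-10))**2 - 97)**2 = 13949 + ((-3 + 9/25 + 3/5 + 12)**2 - 97)**2 = 13949 + ((249/25)**2 - 97)**2 = 13949 + (62001/625 - 97)**2 = 13949 + (1376/625)**2 = 13949 + 1893376/390625 = 5450721501/390625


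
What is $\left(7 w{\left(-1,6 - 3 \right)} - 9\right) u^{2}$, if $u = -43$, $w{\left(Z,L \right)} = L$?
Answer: $22188$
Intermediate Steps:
$\left(7 w{\left(-1,6 - 3 \right)} - 9\right) u^{2} = \left(7 \left(6 - 3\right) - 9\right) \left(-43\right)^{2} = \left(7 \cdot 3 - 9\right) 1849 = \left(21 - 9\right) 1849 = 12 \cdot 1849 = 22188$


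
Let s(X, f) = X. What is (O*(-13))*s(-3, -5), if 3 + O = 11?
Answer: 312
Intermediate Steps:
O = 8 (O = -3 + 11 = 8)
(O*(-13))*s(-3, -5) = (8*(-13))*(-3) = -104*(-3) = 312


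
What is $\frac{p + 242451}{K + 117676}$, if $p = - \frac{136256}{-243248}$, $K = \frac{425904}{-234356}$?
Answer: $\frac{215958530741641}{104815756095664} \approx 2.0604$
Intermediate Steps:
$K = - \frac{106476}{58589}$ ($K = 425904 \left(- \frac{1}{234356}\right) = - \frac{106476}{58589} \approx -1.8173$)
$p = \frac{8516}{15203}$ ($p = \left(-136256\right) \left(- \frac{1}{243248}\right) = \frac{8516}{15203} \approx 0.56015$)
$\frac{p + 242451}{K + 117676} = \frac{\frac{8516}{15203} + 242451}{- \frac{106476}{58589} + 117676} = \frac{3685991069}{15203 \cdot \frac{6894412688}{58589}} = \frac{3685991069}{15203} \cdot \frac{58589}{6894412688} = \frac{215958530741641}{104815756095664}$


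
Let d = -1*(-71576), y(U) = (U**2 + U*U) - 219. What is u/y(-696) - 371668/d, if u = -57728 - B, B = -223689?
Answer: -87030907987/17332361022 ≈ -5.0213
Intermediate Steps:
u = 165961 (u = -57728 - 1*(-223689) = -57728 + 223689 = 165961)
y(U) = -219 + 2*U**2 (y(U) = (U**2 + U**2) - 219 = 2*U**2 - 219 = -219 + 2*U**2)
d = 71576
u/y(-696) - 371668/d = 165961/(-219 + 2*(-696)**2) - 371668/71576 = 165961/(-219 + 2*484416) - 371668*1/71576 = 165961/(-219 + 968832) - 92917/17894 = 165961/968613 - 92917/17894 = -87030907987/17332361022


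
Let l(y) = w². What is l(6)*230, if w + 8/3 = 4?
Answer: 3680/9 ≈ 408.89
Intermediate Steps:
w = 4/3 (w = -8/3 + 4 = 4/3 ≈ 1.3333)
l(y) = 16/9 (l(y) = (4/3)² = 16/9)
l(6)*230 = (16/9)*230 = 3680/9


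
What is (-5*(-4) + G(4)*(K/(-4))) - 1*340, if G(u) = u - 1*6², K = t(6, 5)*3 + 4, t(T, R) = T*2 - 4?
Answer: -96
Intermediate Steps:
t(T, R) = -4 + 2*T (t(T, R) = 2*T - 4 = -4 + 2*T)
K = 28 (K = (-4 + 2*6)*3 + 4 = (-4 + 12)*3 + 4 = 8*3 + 4 = 24 + 4 = 28)
G(u) = -36 + u (G(u) = u - 1*36 = u - 36 = -36 + u)
(-5*(-4) + G(4)*(K/(-4))) - 1*340 = (-5*(-4) + (-36 + 4)*(28/(-4))) - 1*340 = (20 - 896*(-1)/4) - 340 = (20 - 32*(-7)) - 340 = (20 + 224) - 340 = 244 - 340 = -96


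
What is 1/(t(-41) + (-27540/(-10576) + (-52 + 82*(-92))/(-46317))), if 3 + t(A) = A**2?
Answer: 40820716/68610153571 ≈ 0.00059497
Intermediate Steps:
t(A) = -3 + A**2
1/(t(-41) + (-27540/(-10576) + (-52 + 82*(-92))/(-46317))) = 1/((-3 + (-41)**2) + (-27540/(-10576) + (-52 + 82*(-92))/(-46317))) = 1/((-3 + 1681) + (-27540*(-1/10576) + (-52 - 7544)*(-1/46317))) = 1/(1678 + (6885/2644 - 7596*(-1/46317))) = 1/(1678 + (6885/2644 + 2532/15439)) = 1/(1678 + 112992123/40820716) = 1/(68610153571/40820716) = 40820716/68610153571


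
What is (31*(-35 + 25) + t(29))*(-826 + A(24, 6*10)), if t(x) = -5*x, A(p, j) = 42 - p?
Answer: 367640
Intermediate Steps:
(31*(-35 + 25) + t(29))*(-826 + A(24, 6*10)) = (31*(-35 + 25) - 5*29)*(-826 + (42 - 1*24)) = (31*(-10) - 145)*(-826 + (42 - 24)) = (-310 - 145)*(-826 + 18) = -455*(-808) = 367640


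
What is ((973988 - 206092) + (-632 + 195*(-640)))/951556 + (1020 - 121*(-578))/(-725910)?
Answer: 49856316449/86343001995 ≈ 0.57742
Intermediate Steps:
((973988 - 206092) + (-632 + 195*(-640)))/951556 + (1020 - 121*(-578))/(-725910) = (767896 + (-632 - 124800))*(1/951556) + (1020 + 69938)*(-1/725910) = (767896 - 125432)*(1/951556) + 70958*(-1/725910) = 642464*(1/951556) - 35479/362955 = 160616/237889 - 35479/362955 = 49856316449/86343001995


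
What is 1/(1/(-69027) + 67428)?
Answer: 69027/4654352555 ≈ 1.4831e-5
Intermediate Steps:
1/(1/(-69027) + 67428) = 1/(-1/69027 + 67428) = 1/(4654352555/69027) = 69027/4654352555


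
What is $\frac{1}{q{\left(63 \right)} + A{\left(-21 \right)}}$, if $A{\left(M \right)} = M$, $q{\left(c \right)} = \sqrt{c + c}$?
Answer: $- \frac{1}{15} - \frac{\sqrt{14}}{105} \approx -0.1023$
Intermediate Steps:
$q{\left(c \right)} = \sqrt{2} \sqrt{c}$ ($q{\left(c \right)} = \sqrt{2 c} = \sqrt{2} \sqrt{c}$)
$\frac{1}{q{\left(63 \right)} + A{\left(-21 \right)}} = \frac{1}{\sqrt{2} \sqrt{63} - 21} = \frac{1}{\sqrt{2} \cdot 3 \sqrt{7} - 21} = \frac{1}{3 \sqrt{14} - 21} = \frac{1}{-21 + 3 \sqrt{14}}$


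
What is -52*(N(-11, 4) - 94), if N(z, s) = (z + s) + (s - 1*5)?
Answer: 5304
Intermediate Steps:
N(z, s) = -5 + z + 2*s (N(z, s) = (s + z) + (s - 5) = (s + z) + (-5 + s) = -5 + z + 2*s)
-52*(N(-11, 4) - 94) = -52*((-5 - 11 + 2*4) - 94) = -52*((-5 - 11 + 8) - 94) = -52*(-8 - 94) = -52*(-102) = 5304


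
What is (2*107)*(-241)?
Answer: -51574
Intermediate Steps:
(2*107)*(-241) = 214*(-241) = -51574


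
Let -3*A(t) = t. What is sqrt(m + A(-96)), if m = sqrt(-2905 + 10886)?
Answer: sqrt(32 + sqrt(7981)) ≈ 11.015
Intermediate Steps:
A(t) = -t/3
m = sqrt(7981) ≈ 89.336
sqrt(m + A(-96)) = sqrt(sqrt(7981) - 1/3*(-96)) = sqrt(sqrt(7981) + 32) = sqrt(32 + sqrt(7981))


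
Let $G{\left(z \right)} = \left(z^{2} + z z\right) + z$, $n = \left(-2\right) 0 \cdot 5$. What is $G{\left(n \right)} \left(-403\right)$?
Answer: $0$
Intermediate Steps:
$n = 0$ ($n = 0 \cdot 5 = 0$)
$G{\left(z \right)} = z + 2 z^{2}$ ($G{\left(z \right)} = \left(z^{2} + z^{2}\right) + z = 2 z^{2} + z = z + 2 z^{2}$)
$G{\left(n \right)} \left(-403\right) = 0 \left(1 + 2 \cdot 0\right) \left(-403\right) = 0 \left(1 + 0\right) \left(-403\right) = 0 \cdot 1 \left(-403\right) = 0 \left(-403\right) = 0$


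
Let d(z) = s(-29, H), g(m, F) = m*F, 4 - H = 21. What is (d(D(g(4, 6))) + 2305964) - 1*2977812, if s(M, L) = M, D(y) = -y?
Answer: -671877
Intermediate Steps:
H = -17 (H = 4 - 1*21 = 4 - 21 = -17)
g(m, F) = F*m
d(z) = -29
(d(D(g(4, 6))) + 2305964) - 1*2977812 = (-29 + 2305964) - 1*2977812 = 2305935 - 2977812 = -671877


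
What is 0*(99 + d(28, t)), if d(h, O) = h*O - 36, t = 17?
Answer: 0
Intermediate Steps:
d(h, O) = -36 + O*h (d(h, O) = O*h - 36 = -36 + O*h)
0*(99 + d(28, t)) = 0*(99 + (-36 + 17*28)) = 0*(99 + (-36 + 476)) = 0*(99 + 440) = 0*539 = 0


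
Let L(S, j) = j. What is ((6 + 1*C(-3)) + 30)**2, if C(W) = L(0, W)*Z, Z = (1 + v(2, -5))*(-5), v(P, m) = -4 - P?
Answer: 1521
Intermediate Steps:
Z = 25 (Z = (1 + (-4 - 1*2))*(-5) = (1 + (-4 - 2))*(-5) = (1 - 6)*(-5) = -5*(-5) = 25)
C(W) = 25*W (C(W) = W*25 = 25*W)
((6 + 1*C(-3)) + 30)**2 = ((6 + 1*(25*(-3))) + 30)**2 = ((6 + 1*(-75)) + 30)**2 = ((6 - 75) + 30)**2 = (-69 + 30)**2 = (-39)**2 = 1521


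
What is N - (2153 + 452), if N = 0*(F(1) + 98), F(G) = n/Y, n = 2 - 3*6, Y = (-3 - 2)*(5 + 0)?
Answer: -2605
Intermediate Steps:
Y = -25 (Y = -5*5 = -25)
n = -16 (n = 2 - 18 = -16)
F(G) = 16/25 (F(G) = -16/(-25) = -16*(-1/25) = 16/25)
N = 0 (N = 0*(16/25 + 98) = 0*(2466/25) = 0)
N - (2153 + 452) = 0 - (2153 + 452) = 0 - 1*2605 = 0 - 2605 = -2605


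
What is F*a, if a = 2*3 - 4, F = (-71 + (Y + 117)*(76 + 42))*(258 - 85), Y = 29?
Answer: 5936322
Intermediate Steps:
F = 2968161 (F = (-71 + (29 + 117)*(76 + 42))*(258 - 85) = (-71 + 146*118)*173 = (-71 + 17228)*173 = 17157*173 = 2968161)
a = 2 (a = 6 - 4 = 2)
F*a = 2968161*2 = 5936322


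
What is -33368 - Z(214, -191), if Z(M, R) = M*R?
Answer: 7506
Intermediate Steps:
-33368 - Z(214, -191) = -33368 - 214*(-191) = -33368 - 1*(-40874) = -33368 + 40874 = 7506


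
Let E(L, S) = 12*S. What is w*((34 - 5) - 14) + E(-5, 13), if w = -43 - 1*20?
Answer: -789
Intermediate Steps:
w = -63 (w = -43 - 20 = -63)
w*((34 - 5) - 14) + E(-5, 13) = -63*((34 - 5) - 14) + 12*13 = -63*(29 - 14) + 156 = -63*15 + 156 = -945 + 156 = -789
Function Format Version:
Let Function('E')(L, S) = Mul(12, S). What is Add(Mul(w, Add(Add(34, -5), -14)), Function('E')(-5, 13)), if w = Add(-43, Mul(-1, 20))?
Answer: -789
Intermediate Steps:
w = -63 (w = Add(-43, -20) = -63)
Add(Mul(w, Add(Add(34, -5), -14)), Function('E')(-5, 13)) = Add(Mul(-63, Add(Add(34, -5), -14)), Mul(12, 13)) = Add(Mul(-63, Add(29, -14)), 156) = Add(Mul(-63, 15), 156) = Add(-945, 156) = -789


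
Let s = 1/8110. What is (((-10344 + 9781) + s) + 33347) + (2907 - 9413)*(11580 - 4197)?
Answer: -389288223539/8110 ≈ -4.8001e+7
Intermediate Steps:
s = 1/8110 ≈ 0.00012330
(((-10344 + 9781) + s) + 33347) + (2907 - 9413)*(11580 - 4197) = (((-10344 + 9781) + 1/8110) + 33347) + (2907 - 9413)*(11580 - 4197) = ((-563 + 1/8110) + 33347) - 6506*7383 = (-4565929/8110 + 33347) - 48033798 = 265878241/8110 - 48033798 = -389288223539/8110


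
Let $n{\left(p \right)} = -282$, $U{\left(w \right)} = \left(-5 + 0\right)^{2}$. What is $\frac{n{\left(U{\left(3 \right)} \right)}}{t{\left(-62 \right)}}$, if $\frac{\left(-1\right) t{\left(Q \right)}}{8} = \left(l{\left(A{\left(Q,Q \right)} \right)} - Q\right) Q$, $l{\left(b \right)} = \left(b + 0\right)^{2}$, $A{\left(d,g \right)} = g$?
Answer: $- \frac{47}{322896} \approx -0.00014556$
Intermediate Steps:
$U{\left(w \right)} = 25$ ($U{\left(w \right)} = \left(-5\right)^{2} = 25$)
$l{\left(b \right)} = b^{2}$
$t{\left(Q \right)} = - 8 Q \left(Q^{2} - Q\right)$ ($t{\left(Q \right)} = - 8 \left(Q^{2} - Q\right) Q = - 8 Q \left(Q^{2} - Q\right)$)
$\frac{n{\left(U{\left(3 \right)} \right)}}{t{\left(-62 \right)}} = - \frac{282}{8 \left(-62\right)^{2} \left(1 - -62\right)} = - \frac{282}{8 \cdot 3844 \left(1 + 62\right)} = - \frac{282}{8 \cdot 3844 \cdot 63} = - \frac{282}{1937376} = \left(-282\right) \frac{1}{1937376} = - \frac{47}{322896}$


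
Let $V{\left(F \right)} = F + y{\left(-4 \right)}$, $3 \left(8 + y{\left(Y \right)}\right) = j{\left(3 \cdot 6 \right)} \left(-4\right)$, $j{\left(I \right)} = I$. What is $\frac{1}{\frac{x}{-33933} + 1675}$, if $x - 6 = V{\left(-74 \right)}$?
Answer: $\frac{33933}{56837875} \approx 0.00059701$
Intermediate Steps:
$y{\left(Y \right)} = -32$ ($y{\left(Y \right)} = -8 + \frac{3 \cdot 6 \left(-4\right)}{3} = -8 + \frac{18 \left(-4\right)}{3} = -8 + \frac{1}{3} \left(-72\right) = -8 - 24 = -32$)
$V{\left(F \right)} = -32 + F$ ($V{\left(F \right)} = F - 32 = -32 + F$)
$x = -100$ ($x = 6 - 106 = -100$)
$\frac{1}{\frac{x}{-33933} + 1675} = \frac{1}{- \frac{100}{-33933} + 1675} = \frac{1}{\left(-100\right) \left(- \frac{1}{33933}\right) + 1675} = \frac{1}{\frac{100}{33933} + 1675} = \frac{1}{\frac{56837875}{33933}} = \frac{33933}{56837875}$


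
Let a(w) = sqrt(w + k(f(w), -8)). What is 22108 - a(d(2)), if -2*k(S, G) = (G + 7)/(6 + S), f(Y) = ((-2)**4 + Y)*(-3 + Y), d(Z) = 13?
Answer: 22108 - sqrt(284789)/148 ≈ 22104.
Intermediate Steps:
f(Y) = (-3 + Y)*(16 + Y) (f(Y) = (16 + Y)*(-3 + Y) = (-3 + Y)*(16 + Y))
k(S, G) = -(7 + G)/(2*(6 + S)) (k(S, G) = -(G + 7)/(2*(6 + S)) = -(7 + G)/(2*(6 + S)))
a(w) = sqrt(w + 1/(2*(-42 + w**2 + 13*w))) (a(w) = sqrt(w + (-7 - 1*(-8))/(2*(6 + (-48 + w**2 + 13*w)))) = sqrt(w + (-7 + 8)/(2*(-42 + w**2 + 13*w))) = sqrt(w + (1/2)*1/(-42 + w**2 + 13*w)) = sqrt(w + 1/(2*(-42 + w**2 + 13*w))))
22108 - a(d(2)) = 22108 - sqrt(2)*sqrt(1/(-42 + 13**2 + 13*13) + 2*13)/2 = 22108 - sqrt(2)*sqrt(1/(-42 + 169 + 169) + 26)/2 = 22108 - sqrt(2)*sqrt(1/296 + 26)/2 = 22108 - sqrt(2)*sqrt(7697/296)/2 = 22108 - sqrt(2)*sqrt(569578)/148/2 = 22108 - sqrt(284789)/148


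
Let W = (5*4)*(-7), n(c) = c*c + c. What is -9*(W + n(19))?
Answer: -2160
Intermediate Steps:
n(c) = c + c**2 (n(c) = c**2 + c = c + c**2)
W = -140 (W = 20*(-7) = -140)
-9*(W + n(19)) = -9*(-140 + 19*(1 + 19)) = -9*(-140 + 19*20) = -9*(-140 + 380) = -9*240 = -2160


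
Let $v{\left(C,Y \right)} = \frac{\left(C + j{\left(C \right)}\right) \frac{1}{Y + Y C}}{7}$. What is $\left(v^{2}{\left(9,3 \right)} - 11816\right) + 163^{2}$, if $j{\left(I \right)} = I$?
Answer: $\frac{18072434}{1225} \approx 14753.0$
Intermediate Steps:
$v{\left(C,Y \right)} = \frac{2 C}{7 \left(Y + C Y\right)}$ ($v{\left(C,Y \right)} = \frac{\left(C + C\right) \frac{1}{Y + Y C}}{7} = \frac{2 C}{Y + C Y} \frac{1}{7} = \frac{2 C}{7 \left(Y + C Y\right)}$)
$\left(v^{2}{\left(9,3 \right)} - 11816\right) + 163^{2} = \left(\left(\frac{2}{7} \cdot 9 \cdot \frac{1}{3} \frac{1}{1 + 9}\right)^{2} - 11816\right) + 163^{2} = \left(\left(\frac{2}{7} \cdot 9 \cdot \frac{1}{3} \cdot \frac{1}{10}\right)^{2} - 11816\right) + 26569 = \left(\left(\frac{3}{35}\right)^{2} - 11816\right) + 26569 = \left(\frac{9}{1225} - 11816\right) + 26569 = - \frac{14474591}{1225} + 26569 = \frac{18072434}{1225}$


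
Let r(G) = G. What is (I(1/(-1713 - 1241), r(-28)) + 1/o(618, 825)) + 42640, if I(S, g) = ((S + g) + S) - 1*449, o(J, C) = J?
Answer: 38485796977/912786 ≈ 42163.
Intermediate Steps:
I(S, g) = -449 + g + 2*S (I(S, g) = (g + 2*S) - 449 = -449 + g + 2*S)
(I(1/(-1713 - 1241), r(-28)) + 1/o(618, 825)) + 42640 = ((-449 - 28 + 2/(-1713 - 1241)) + 1/618) + 42640 = ((-449 - 28 + 2/(-2954)) + 1/618) + 42640 = ((-449 - 28 + 2*(-1/2954)) + 1/618) + 42640 = ((-449 - 28 - 1/1477) + 1/618) + 42640 = (-704530/1477 + 1/618) + 42640 = -435398063/912786 + 42640 = 38485796977/912786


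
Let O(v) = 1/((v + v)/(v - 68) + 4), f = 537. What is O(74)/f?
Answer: 1/15394 ≈ 6.4960e-5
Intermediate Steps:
O(v) = 1/(4 + 2*v/(-68 + v)) (O(v) = 1/((2*v)/(-68 + v) + 4) = 1/(2*v/(-68 + v) + 4) = 1/(4 + 2*v/(-68 + v)))
O(74)/f = ((-68 + 74)/(2*(-136 + 3*74)))/537 = ((½)*6/(-136 + 222))*(1/537) = ((½)*6/86)*(1/537) = ((½)*(1/86)*6)*(1/537) = (3/86)*(1/537) = 1/15394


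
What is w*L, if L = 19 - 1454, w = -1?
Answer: 1435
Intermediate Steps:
L = -1435
w*L = -1*(-1435) = 1435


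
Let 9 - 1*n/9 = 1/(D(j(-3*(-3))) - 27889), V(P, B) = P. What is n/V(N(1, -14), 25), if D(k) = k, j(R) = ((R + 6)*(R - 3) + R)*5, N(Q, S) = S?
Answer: -316989/54788 ≈ -5.7857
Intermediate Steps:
j(R) = 5*R + 5*(-3 + R)*(6 + R) (j(R) = ((6 + R)*(-3 + R) + R)*5 = ((-3 + R)*(6 + R) + R)*5 = (R + (-3 + R)*(6 + R))*5 = 5*R + 5*(-3 + R)*(6 + R))
n = 2218923/27394 (n = 81 - 9/((-90 + 5*(-3*(-3))² + 20*(-3*(-3))) - 27889) = 81 - 9/((-90 + 5*9² + 20*9) - 27889) = 81 - 9/((-90 + 5*81 + 180) - 27889) = 81 - 9/((-90 + 405 + 180) - 27889) = 81 - 9/(495 - 27889) = 81 - 9/(-27394) = 81 - 9*(-1/27394) = 81 + 9/27394 = 2218923/27394 ≈ 81.000)
n/V(N(1, -14), 25) = (2218923/27394)/(-14) = (2218923/27394)*(-1/14) = -316989/54788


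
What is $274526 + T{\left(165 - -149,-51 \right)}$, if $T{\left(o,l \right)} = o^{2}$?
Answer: $373122$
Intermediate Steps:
$274526 + T{\left(165 - -149,-51 \right)} = 274526 + \left(165 - -149\right)^{2} = 274526 + \left(165 + 149\right)^{2} = 274526 + 314^{2} = 274526 + 98596 = 373122$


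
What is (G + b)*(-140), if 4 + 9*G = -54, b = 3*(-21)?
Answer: 87500/9 ≈ 9722.2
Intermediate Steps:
b = -63
G = -58/9 (G = -4/9 + (⅑)*(-54) = -4/9 - 6 = -58/9 ≈ -6.4444)
(G + b)*(-140) = (-58/9 - 63)*(-140) = -625/9*(-140) = 87500/9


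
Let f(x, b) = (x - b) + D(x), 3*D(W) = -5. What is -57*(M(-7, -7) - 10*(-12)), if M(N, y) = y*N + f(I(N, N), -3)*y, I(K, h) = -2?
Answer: -9899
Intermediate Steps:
D(W) = -5/3 (D(W) = (⅓)*(-5) = -5/3)
f(x, b) = -5/3 + x - b (f(x, b) = (x - b) - 5/3 = -5/3 + x - b)
M(N, y) = -2*y/3 + N*y (M(N, y) = y*N + (-5/3 - 2 - 1*(-3))*y = N*y + (-5/3 - 2 + 3)*y = N*y - 2*y/3 = -2*y/3 + N*y)
-57*(M(-7, -7) - 10*(-12)) = -57*((⅓)*(-7)*(-2 + 3*(-7)) - 10*(-12)) = -57*((⅓)*(-7)*(-2 - 21) + 120) = -57*((⅓)*(-7)*(-23) + 120) = -57*(161/3 + 120) = -57*521/3 = -9899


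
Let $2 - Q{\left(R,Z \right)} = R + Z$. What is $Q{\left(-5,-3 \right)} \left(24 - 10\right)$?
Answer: $140$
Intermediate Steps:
$Q{\left(R,Z \right)} = 2 - R - Z$ ($Q{\left(R,Z \right)} = 2 - \left(R + Z\right) = 2 - R - Z$)
$Q{\left(-5,-3 \right)} \left(24 - 10\right) = \left(2 - -5 - -3\right) \left(24 - 10\right) = \left(2 + 5 + 3\right) 14 = 10 \cdot 14 = 140$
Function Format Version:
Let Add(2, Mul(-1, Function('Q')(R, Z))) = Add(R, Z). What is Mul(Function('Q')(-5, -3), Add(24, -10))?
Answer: 140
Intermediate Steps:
Function('Q')(R, Z) = Add(2, Mul(-1, R), Mul(-1, Z)) (Function('Q')(R, Z) = Add(2, Mul(-1, Add(R, Z))) = Add(2, Add(Mul(-1, R), Mul(-1, Z))) = Add(2, Mul(-1, R), Mul(-1, Z)))
Mul(Function('Q')(-5, -3), Add(24, -10)) = Mul(Add(2, Mul(-1, -5), Mul(-1, -3)), Add(24, -10)) = Mul(Add(2, 5, 3), 14) = Mul(10, 14) = 140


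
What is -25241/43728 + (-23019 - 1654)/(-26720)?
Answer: 25278839/73025760 ≈ 0.34616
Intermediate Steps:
-25241/43728 + (-23019 - 1654)/(-26720) = -25241*1/43728 - 24673*(-1/26720) = -25241/43728 + 24673/26720 = 25278839/73025760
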